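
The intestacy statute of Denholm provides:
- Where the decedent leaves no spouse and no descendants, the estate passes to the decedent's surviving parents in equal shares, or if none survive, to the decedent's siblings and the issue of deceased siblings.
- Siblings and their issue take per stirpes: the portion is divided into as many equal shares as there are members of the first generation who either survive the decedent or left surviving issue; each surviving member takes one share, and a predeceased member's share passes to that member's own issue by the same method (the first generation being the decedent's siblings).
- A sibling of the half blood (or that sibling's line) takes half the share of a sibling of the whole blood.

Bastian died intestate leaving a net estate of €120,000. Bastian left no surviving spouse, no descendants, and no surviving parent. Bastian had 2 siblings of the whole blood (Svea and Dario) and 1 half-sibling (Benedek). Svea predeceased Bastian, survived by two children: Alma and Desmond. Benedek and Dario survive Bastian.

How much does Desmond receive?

Desmond receives €24,000.

The entire €120,000 passes to the siblings and their issue.
Counting each half-blood sibling's line as half a unit, there are 5/2 units in €120,000, so one unit is €48,000. Whole-blood lines (Svea and Dario) take €48,000 each; half-blood lines (Benedek) take €24,000 each.
Svea's share (€48,000) is divided into 2 shares of €24,000: Alma and Desmond each take €24,000.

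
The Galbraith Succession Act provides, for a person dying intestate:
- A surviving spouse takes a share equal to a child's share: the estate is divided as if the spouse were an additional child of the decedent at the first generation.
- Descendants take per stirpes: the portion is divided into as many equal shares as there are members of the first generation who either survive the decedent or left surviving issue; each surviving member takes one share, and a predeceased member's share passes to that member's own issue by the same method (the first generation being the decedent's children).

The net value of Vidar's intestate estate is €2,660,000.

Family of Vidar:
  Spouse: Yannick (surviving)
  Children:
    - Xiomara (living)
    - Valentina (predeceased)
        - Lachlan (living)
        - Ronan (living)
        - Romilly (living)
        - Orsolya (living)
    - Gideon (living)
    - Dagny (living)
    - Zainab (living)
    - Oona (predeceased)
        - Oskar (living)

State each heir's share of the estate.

Yannick: €380,000; Xiomara: €380,000; Lachlan: €95,000; Ronan: €95,000; Romilly: €95,000; Orsolya: €95,000; Gideon: €380,000; Dagny: €380,000; Zainab: €380,000; Oskar: €380,000

The spouse counts as an additional share at the children's level, so there are 7 primary shares of €380,000. Yannick takes one such share (€380,000).
The children's combined portion (€2,280,000) is divided into 6 shares of €380,000: Xiomara, Gideon, Dagny, and Zainab each take €380,000; Valentina's €380,000 share passes to Valentina's issue; Oona's €380,000 share passes to Oona's issue.
Valentina's share (€380,000) is divided into 4 shares of €95,000: Lachlan, Ronan, Romilly, and Orsolya each take €95,000.
Oona's share (€380,000) passes entirely to Oskar.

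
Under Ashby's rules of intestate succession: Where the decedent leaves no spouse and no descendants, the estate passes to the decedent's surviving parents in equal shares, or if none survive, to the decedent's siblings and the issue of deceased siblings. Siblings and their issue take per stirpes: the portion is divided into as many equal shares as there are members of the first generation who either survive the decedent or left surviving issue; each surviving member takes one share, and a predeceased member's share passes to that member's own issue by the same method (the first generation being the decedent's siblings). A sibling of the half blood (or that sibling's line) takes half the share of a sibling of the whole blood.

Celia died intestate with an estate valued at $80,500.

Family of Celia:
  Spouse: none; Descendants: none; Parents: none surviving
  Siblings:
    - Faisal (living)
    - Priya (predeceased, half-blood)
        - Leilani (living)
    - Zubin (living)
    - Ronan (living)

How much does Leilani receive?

The entire $80,500 passes to the siblings and their issue.
Counting each half-blood sibling's line as half a unit, there are 7/2 units in $80,500, so one unit is $23,000. Whole-blood lines (Faisal, Zubin, and Ronan) take $23,000 each; half-blood lines (Priya) take $11,500 each.
Priya's share ($11,500) passes entirely to Leilani.

Leilani receives $11,500.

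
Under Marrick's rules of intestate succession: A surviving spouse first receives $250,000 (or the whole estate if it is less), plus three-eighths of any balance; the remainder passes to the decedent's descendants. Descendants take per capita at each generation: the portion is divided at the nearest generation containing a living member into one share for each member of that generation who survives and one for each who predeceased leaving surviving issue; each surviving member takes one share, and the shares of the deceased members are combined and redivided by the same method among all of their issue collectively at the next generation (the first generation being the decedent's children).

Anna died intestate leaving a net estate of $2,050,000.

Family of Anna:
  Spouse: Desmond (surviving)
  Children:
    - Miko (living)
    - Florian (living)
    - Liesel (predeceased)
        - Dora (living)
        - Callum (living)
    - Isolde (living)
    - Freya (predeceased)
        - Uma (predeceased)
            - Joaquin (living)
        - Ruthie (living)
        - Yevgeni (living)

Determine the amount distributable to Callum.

Desmond first takes $250,000, leaving a balance of $1,800,000. Desmond then takes three-eighths of the balance ($675,000), for a total of $925,000. The remaining $1,125,000 passes to the descendants.
The descendants' portion ($1,125,000) is divided at the children's generation into 5 shares of $225,000. Miko, Florian, and Isolde each take $225,000. The 2 shares of the deceased (Liesel and Freya) are combined into a pool of $450,000.
That pool ($450,000) is divided at the grandchildren's generation into 5 shares of $90,000. Dora, Callum, Ruthie, and Yevgeni each take $90,000. The remaining share for the deceased Uma ($90,000) is carried to the next generation.
That pool ($90,000) passes entirely to Joaquin, the sole taker at the great-grandchildren's generation.

Callum receives $90,000.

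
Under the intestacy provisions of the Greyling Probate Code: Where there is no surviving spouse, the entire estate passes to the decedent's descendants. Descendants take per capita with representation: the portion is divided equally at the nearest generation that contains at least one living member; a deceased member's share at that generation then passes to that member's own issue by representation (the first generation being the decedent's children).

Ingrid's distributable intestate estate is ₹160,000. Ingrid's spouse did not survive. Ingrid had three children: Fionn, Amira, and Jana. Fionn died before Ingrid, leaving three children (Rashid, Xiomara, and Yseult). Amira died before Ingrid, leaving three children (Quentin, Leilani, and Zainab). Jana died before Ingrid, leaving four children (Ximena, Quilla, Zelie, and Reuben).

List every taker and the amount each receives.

Rashid: ₹16,000; Xiomara: ₹16,000; Yseult: ₹16,000; Quentin: ₹16,000; Leilani: ₹16,000; Zainab: ₹16,000; Ximena: ₹16,000; Quilla: ₹16,000; Zelie: ₹16,000; Reuben: ₹16,000

The entire ₹160,000 passes to the descendants.
No child survives, so the initial division is made at the grandchildren's generation.
That amount (₹160,000) is divided into 10 shares of ₹16,000: Rashid, Xiomara, Yseult, Quentin, Leilani, Zainab, Ximena, Quilla, Zelie, and Reuben each take ₹16,000.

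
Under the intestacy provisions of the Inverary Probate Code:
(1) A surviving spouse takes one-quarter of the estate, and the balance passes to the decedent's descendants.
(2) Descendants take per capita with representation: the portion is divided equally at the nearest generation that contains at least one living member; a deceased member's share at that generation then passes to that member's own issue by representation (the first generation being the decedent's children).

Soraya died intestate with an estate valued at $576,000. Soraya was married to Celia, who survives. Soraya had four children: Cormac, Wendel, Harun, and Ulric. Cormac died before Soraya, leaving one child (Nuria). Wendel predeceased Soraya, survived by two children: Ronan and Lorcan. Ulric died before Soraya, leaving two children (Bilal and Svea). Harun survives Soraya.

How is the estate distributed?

Celia takes one-quarter of $576,000 = $144,000. The remaining $432,000 passes to the descendants.
The descendants' portion ($432,000) is divided into 4 shares of $108,000: Harun takes $108,000; Cormac's $108,000 share passes to Cormac's issue; Wendel's $108,000 share passes to Wendel's issue; Ulric's $108,000 share passes to Ulric's issue.
Cormac's share ($108,000) passes entirely to Nuria.
Wendel's share ($108,000) is divided into 2 shares of $54,000: Ronan and Lorcan each take $54,000.
Ulric's share ($108,000) is divided into 2 shares of $54,000: Bilal and Svea each take $54,000.

Celia: $144,000; Nuria: $108,000; Ronan: $54,000; Lorcan: $54,000; Harun: $108,000; Bilal: $54,000; Svea: $54,000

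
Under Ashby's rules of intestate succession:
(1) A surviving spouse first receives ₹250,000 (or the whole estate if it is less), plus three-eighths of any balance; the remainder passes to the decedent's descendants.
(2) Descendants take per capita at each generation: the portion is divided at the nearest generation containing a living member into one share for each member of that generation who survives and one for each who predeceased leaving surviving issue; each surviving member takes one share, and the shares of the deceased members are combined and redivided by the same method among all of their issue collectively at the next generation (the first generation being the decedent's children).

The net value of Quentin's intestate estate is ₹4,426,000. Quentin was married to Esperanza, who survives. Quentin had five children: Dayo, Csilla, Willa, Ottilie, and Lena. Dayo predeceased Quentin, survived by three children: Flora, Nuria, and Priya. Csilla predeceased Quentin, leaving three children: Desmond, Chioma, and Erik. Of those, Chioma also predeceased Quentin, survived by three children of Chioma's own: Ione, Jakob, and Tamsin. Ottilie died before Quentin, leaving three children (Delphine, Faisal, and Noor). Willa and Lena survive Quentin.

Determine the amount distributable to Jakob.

Jakob receives ₹58,000.

Esperanza first takes ₹250,000, leaving a balance of ₹4,176,000. Esperanza then takes three-eighths of the balance (₹1,566,000), for a total of ₹1,816,000. The remaining ₹2,610,000 passes to the descendants.
The descendants' portion (₹2,610,000) is divided at the children's generation into 5 shares of ₹522,000. Willa and Lena each take ₹522,000. The 3 shares of the deceased (Dayo, Csilla, and Ottilie) are combined into a pool of ₹1,566,000.
That pool (₹1,566,000) is divided at the grandchildren's generation into 9 shares of ₹174,000. Flora, Nuria, Priya, Desmond, Erik, Delphine, Faisal, and Noor each take ₹174,000. The remaining share for the deceased Chioma (₹174,000) is carried to the next generation.
That pool (₹174,000) is divided at the great-grandchildren's generation equally among Ione, Jakob, and Tamsin: ₹58,000 each.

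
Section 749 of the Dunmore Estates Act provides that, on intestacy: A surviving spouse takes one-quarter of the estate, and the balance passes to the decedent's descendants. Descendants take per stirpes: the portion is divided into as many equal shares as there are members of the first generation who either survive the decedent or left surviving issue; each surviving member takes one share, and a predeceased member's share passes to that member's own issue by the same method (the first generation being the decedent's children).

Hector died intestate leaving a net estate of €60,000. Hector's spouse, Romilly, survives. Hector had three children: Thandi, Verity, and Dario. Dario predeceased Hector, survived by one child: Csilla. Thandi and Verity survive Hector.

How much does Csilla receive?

Csilla receives €15,000.

Romilly takes one-quarter of €60,000 = €15,000. The remaining €45,000 passes to the descendants.
The descendants' portion (€45,000) is divided into 3 shares of €15,000: Thandi and Verity each take €15,000; Dario's €15,000 share passes to Dario's issue.
Dario's share (€15,000) passes entirely to Csilla.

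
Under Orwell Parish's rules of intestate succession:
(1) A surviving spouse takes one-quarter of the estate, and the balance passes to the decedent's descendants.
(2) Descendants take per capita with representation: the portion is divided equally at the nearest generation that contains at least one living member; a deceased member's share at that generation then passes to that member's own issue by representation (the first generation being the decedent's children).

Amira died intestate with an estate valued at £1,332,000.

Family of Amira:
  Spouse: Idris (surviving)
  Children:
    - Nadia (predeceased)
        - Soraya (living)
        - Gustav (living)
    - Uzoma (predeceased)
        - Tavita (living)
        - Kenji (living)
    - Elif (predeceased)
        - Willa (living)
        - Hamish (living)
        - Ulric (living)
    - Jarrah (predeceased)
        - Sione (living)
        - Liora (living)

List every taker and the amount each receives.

Idris takes one-quarter of £1,332,000 = £333,000. The remaining £999,000 passes to the descendants.
No child survives, so the initial division is made at the grandchildren's generation.
The descendants' portion (£999,000) is divided into 9 shares of £111,000: Soraya, Gustav, Tavita, Kenji, Willa, Hamish, Ulric, Sione, and Liora each take £111,000.

Idris: £333,000; Soraya: £111,000; Gustav: £111,000; Tavita: £111,000; Kenji: £111,000; Willa: £111,000; Hamish: £111,000; Ulric: £111,000; Sione: £111,000; Liora: £111,000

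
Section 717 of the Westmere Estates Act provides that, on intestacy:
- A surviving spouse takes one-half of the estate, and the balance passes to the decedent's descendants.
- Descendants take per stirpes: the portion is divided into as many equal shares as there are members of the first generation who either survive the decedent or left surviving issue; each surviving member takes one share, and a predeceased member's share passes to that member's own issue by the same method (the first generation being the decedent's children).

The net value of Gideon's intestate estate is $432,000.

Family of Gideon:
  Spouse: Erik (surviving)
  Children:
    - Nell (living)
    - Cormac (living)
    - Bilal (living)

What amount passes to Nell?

Nell receives $72,000.

Erik takes one-half of $432,000 = $216,000. The remaining $216,000 passes to the descendants.
The descendants' portion ($216,000) is divided into 3 shares of $72,000: Nell, Cormac, and Bilal each take $72,000.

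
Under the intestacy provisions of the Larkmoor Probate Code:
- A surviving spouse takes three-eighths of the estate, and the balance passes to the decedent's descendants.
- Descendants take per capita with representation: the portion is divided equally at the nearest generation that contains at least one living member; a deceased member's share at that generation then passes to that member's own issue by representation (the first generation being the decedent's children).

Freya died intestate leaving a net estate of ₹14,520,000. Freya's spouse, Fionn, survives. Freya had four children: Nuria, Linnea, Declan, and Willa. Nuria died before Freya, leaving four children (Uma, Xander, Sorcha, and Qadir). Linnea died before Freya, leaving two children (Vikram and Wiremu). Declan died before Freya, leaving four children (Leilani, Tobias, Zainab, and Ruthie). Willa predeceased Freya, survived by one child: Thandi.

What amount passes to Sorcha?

Sorcha receives ₹825,000.

Fionn takes three-eighths of ₹14,520,000 = ₹5,445,000. The remaining ₹9,075,000 passes to the descendants.
No child survives, so the initial division is made at the grandchildren's generation.
The descendants' portion (₹9,075,000) is divided into 11 shares of ₹825,000: Uma, Xander, Sorcha, Qadir, Vikram, Wiremu, Leilani, Tobias, Zainab, Ruthie, and Thandi each take ₹825,000.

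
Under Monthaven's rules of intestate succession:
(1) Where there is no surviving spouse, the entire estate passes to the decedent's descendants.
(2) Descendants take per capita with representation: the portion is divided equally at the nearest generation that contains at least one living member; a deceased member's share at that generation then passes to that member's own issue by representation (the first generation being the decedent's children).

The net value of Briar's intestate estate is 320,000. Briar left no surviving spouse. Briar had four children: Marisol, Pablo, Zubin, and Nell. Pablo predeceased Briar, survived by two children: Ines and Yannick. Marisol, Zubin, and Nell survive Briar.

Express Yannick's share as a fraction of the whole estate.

The entire 320,000 passes to the descendants.
That amount (320,000) is divided into 4 shares of 80,000: Marisol, Zubin, and Nell each take 80,000; Pablo's 80,000 share passes to Pablo's issue.
Pablo's share (80,000) is divided into 2 shares of 40,000: Ines and Yannick each take 40,000.

Yannick receives 1/8 of the estate.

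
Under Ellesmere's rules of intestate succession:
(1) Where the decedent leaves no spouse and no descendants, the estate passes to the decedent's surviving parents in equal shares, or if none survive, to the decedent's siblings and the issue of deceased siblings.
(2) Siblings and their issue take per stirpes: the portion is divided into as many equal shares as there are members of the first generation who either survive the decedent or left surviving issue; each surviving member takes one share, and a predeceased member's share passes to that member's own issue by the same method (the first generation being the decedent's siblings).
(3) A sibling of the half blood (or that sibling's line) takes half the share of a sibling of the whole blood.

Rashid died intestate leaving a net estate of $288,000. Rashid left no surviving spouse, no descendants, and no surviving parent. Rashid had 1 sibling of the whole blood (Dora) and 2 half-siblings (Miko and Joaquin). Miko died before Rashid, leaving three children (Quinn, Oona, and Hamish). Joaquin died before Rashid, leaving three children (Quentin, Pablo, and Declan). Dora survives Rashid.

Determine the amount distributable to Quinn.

The entire $288,000 passes to the siblings and their issue.
Counting each half-blood sibling's line as half a unit, there are 2 units in $288,000, so one unit is $144,000. Whole-blood lines (Dora) take $144,000 each; half-blood lines (Miko and Joaquin) take $72,000 each.
Miko's share ($72,000) is divided into 3 shares of $24,000: Quinn, Oona, and Hamish each take $24,000.
Joaquin's share ($72,000) is divided into 3 shares of $24,000: Quentin, Pablo, and Declan each take $24,000.

Quinn receives $24,000.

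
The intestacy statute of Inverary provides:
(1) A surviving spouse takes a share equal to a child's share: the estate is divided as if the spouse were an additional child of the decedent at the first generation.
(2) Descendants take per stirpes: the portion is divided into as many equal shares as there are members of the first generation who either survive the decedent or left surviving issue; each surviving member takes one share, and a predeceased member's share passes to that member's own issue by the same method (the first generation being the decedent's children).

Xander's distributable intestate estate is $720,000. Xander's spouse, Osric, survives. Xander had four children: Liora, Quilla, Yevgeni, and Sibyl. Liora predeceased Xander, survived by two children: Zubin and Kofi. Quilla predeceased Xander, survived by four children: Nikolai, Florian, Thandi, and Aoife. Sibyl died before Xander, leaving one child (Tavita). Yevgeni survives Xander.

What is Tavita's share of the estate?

Tavita receives $144,000.

The spouse counts as an additional share at the children's level, so there are 5 primary shares of $144,000. Osric takes one such share ($144,000).
The children's combined portion ($576,000) is divided into 4 shares of $144,000: Yevgeni takes $144,000; Liora's $144,000 share passes to Liora's issue; Quilla's $144,000 share passes to Quilla's issue; Sibyl's $144,000 share passes to Sibyl's issue.
Liora's share ($144,000) is divided into 2 shares of $72,000: Zubin and Kofi each take $72,000.
Quilla's share ($144,000) is divided into 4 shares of $36,000: Nikolai, Florian, Thandi, and Aoife each take $36,000.
Sibyl's share ($144,000) passes entirely to Tavita.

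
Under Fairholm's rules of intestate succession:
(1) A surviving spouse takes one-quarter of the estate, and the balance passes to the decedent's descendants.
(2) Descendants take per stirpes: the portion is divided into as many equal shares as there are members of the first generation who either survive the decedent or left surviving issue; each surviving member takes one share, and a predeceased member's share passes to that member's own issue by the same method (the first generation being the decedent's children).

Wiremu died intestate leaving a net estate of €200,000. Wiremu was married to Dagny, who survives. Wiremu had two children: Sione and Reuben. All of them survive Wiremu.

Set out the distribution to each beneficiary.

Dagny takes one-quarter of €200,000 = €50,000. The remaining €150,000 passes to the descendants.
The descendants' portion (€150,000) is divided into 2 shares of €75,000: Sione and Reuben each take €75,000.

Dagny: €50,000; Sione: €75,000; Reuben: €75,000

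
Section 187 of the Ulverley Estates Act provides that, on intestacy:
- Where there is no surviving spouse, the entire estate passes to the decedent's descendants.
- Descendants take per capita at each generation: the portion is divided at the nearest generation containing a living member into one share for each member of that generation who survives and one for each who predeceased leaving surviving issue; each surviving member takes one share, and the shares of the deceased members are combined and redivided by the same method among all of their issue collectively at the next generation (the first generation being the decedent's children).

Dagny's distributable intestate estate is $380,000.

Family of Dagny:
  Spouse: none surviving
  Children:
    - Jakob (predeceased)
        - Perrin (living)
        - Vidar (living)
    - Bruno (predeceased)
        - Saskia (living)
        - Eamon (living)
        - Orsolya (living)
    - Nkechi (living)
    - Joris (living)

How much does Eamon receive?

The entire $380,000 passes to the descendants.
That amount ($380,000) is divided at the children's generation into 4 shares of $95,000. Nkechi and Joris each take $95,000. The 2 shares of the deceased (Jakob and Bruno) are combined into a pool of $190,000.
That pool ($190,000) is divided at the grandchildren's generation equally among Perrin, Vidar, Saskia, Eamon, and Orsolya: $38,000 each.

Eamon receives $38,000.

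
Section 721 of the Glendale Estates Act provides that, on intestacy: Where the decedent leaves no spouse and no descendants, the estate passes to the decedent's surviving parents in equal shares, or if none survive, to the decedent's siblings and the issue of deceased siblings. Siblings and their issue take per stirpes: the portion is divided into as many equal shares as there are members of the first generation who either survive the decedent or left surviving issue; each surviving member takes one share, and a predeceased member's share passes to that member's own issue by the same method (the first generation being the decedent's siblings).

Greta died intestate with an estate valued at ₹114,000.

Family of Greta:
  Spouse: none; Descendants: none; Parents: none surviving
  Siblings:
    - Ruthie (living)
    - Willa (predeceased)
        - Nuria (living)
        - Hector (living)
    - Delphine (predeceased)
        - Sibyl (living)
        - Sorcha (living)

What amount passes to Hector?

Hector receives ₹19,000.

The entire ₹114,000 passes to the siblings and their issue.
That amount (₹114,000) is divided into 3 shares of ₹38,000: Ruthie takes ₹38,000; Willa's ₹38,000 share passes to Willa's issue; Delphine's ₹38,000 share passes to Delphine's issue.
Willa's share (₹38,000) is divided into 2 shares of ₹19,000: Nuria and Hector each take ₹19,000.
Delphine's share (₹38,000) is divided into 2 shares of ₹19,000: Sibyl and Sorcha each take ₹19,000.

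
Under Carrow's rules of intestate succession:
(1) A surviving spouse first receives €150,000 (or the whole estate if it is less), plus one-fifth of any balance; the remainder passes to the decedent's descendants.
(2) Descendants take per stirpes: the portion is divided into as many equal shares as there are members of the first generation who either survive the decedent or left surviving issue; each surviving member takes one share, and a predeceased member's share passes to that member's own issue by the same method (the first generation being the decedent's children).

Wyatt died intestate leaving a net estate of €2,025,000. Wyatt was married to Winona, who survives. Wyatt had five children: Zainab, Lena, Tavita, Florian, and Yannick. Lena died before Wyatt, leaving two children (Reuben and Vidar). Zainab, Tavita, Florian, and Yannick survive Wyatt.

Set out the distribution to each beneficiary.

Winona: €525,000; Zainab: €300,000; Reuben: €150,000; Vidar: €150,000; Tavita: €300,000; Florian: €300,000; Yannick: €300,000

Winona first takes €150,000, leaving a balance of €1,875,000. Winona then takes one-fifth of the balance (€375,000), for a total of €525,000. The remaining €1,500,000 passes to the descendants.
The descendants' portion (€1,500,000) is divided into 5 shares of €300,000: Zainab, Tavita, Florian, and Yannick each take €300,000; Lena's €300,000 share passes to Lena's issue.
Lena's share (€300,000) is divided into 2 shares of €150,000: Reuben and Vidar each take €150,000.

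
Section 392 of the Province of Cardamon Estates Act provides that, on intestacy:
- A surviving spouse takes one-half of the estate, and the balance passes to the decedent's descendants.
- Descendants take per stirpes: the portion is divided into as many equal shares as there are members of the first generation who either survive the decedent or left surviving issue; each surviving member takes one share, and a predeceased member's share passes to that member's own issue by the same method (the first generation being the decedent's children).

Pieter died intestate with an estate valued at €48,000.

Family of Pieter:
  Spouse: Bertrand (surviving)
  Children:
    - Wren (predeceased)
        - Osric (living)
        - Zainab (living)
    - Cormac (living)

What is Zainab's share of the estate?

Bertrand takes one-half of €48,000 = €24,000. The remaining €24,000 passes to the descendants.
The descendants' portion (€24,000) is divided into 2 shares of €12,000: Cormac takes €12,000; Wren's €12,000 share passes to Wren's issue.
Wren's share (€12,000) is divided into 2 shares of €6,000: Osric and Zainab each take €6,000.

Zainab receives €6,000.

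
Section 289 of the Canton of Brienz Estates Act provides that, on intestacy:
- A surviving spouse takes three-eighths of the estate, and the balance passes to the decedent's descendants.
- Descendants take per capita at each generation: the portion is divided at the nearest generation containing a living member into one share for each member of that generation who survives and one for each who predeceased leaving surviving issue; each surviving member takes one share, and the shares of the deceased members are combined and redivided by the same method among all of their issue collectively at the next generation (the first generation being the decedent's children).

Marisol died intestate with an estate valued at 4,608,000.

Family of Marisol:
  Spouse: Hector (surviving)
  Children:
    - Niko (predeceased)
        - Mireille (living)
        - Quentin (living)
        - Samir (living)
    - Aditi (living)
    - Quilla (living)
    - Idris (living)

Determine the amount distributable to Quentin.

Hector takes three-eighths of 4,608,000 = 1,728,000. The remaining 2,880,000 passes to the descendants.
The descendants' portion (2,880,000) is divided at the children's generation into 4 shares of 720,000. Aditi, Quilla, and Idris each take 720,000. The remaining share for the deceased Niko (720,000) is carried to the next generation.
That pool (720,000) is divided at the grandchildren's generation equally among Mireille, Quentin, and Samir: 240,000 each.

Quentin receives 240,000.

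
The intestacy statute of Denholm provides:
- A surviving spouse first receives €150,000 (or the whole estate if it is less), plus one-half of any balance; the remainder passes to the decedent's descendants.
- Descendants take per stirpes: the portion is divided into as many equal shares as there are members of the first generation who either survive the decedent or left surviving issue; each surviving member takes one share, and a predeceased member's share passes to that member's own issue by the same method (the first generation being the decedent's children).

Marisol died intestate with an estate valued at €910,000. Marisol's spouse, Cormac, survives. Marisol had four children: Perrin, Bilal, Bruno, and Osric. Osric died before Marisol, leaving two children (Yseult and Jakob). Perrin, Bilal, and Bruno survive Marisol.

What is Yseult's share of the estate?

Yseult receives €47,500.

Cormac first takes €150,000, leaving a balance of €760,000. Cormac then takes one-half of the balance (€380,000), for a total of €530,000. The remaining €380,000 passes to the descendants.
The descendants' portion (€380,000) is divided into 4 shares of €95,000: Perrin, Bilal, and Bruno each take €95,000; Osric's €95,000 share passes to Osric's issue.
Osric's share (€95,000) is divided into 2 shares of €47,500: Yseult and Jakob each take €47,500.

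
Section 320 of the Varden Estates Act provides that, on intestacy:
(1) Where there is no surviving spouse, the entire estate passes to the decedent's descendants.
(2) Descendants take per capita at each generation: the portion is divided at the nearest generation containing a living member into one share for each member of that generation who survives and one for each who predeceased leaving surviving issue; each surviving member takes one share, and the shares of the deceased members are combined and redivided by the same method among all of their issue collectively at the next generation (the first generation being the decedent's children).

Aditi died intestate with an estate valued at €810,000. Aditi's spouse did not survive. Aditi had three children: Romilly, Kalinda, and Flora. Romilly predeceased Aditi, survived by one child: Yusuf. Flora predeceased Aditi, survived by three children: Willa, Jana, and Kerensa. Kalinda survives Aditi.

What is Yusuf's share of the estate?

Yusuf receives €135,000.

The entire €810,000 passes to the descendants.
That amount (€810,000) is divided at the children's generation into 3 shares of €270,000. Kalinda takes €270,000. The 2 shares of the deceased (Romilly and Flora) are combined into a pool of €540,000.
That pool (€540,000) is divided at the grandchildren's generation equally among Yusuf, Willa, Jana, and Kerensa: €135,000 each.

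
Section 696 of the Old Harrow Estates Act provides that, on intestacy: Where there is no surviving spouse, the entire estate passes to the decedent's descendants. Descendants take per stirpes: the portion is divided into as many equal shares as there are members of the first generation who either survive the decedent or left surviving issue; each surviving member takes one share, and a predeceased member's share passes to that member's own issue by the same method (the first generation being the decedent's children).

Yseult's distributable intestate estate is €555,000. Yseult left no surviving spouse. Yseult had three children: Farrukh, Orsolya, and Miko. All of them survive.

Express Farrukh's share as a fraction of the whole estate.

The entire €555,000 passes to the descendants.
That amount (€555,000) is divided into 3 shares of €185,000: Farrukh, Orsolya, and Miko each take €185,000.

Farrukh receives 1/3 of the estate.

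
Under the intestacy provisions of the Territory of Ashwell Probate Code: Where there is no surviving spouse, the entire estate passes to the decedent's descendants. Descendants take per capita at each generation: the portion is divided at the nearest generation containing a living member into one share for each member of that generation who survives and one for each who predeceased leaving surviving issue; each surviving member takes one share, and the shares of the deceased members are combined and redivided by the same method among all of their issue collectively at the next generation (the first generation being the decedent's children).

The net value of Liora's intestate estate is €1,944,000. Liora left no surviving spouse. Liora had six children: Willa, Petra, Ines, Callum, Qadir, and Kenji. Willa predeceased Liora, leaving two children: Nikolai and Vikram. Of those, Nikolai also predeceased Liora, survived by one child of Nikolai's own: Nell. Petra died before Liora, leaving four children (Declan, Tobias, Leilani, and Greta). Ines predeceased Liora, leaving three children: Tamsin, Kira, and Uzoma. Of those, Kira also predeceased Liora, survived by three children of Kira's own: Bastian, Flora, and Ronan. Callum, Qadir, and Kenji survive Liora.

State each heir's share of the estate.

Nell: €54,000; Vikram: €108,000; Declan: €108,000; Tobias: €108,000; Leilani: €108,000; Greta: €108,000; Tamsin: €108,000; Bastian: €54,000; Flora: €54,000; Ronan: €54,000; Uzoma: €108,000; Callum: €324,000; Qadir: €324,000; Kenji: €324,000

The entire €1,944,000 passes to the descendants.
That amount (€1,944,000) is divided at the children's generation into 6 shares of €324,000. Callum, Qadir, and Kenji each take €324,000. The 3 shares of the deceased (Willa, Petra, and Ines) are combined into a pool of €972,000.
That pool (€972,000) is divided at the grandchildren's generation into 9 shares of €108,000. Vikram, Declan, Tobias, Leilani, Greta, Tamsin, and Uzoma each take €108,000. The 2 shares of the deceased (Nikolai and Kira) are combined into a pool of €216,000.
That pool (€216,000) is divided at the great-grandchildren's generation equally among Nell, Bastian, Flora, and Ronan: €54,000 each.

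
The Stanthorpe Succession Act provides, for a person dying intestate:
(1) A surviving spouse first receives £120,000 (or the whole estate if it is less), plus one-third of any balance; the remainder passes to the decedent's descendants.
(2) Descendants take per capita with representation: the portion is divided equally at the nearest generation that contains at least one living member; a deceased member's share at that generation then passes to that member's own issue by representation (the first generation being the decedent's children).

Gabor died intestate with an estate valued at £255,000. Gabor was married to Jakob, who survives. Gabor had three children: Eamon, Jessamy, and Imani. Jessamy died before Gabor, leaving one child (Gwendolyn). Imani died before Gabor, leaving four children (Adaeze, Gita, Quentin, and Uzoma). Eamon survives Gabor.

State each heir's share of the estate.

Jakob first takes £120,000, leaving a balance of £135,000. Jakob then takes one-third of the balance (£45,000), for a total of £165,000. The remaining £90,000 passes to the descendants.
The descendants' portion (£90,000) is divided into 3 shares of £30,000: Eamon takes £30,000; Jessamy's £30,000 share passes to Jessamy's issue; Imani's £30,000 share passes to Imani's issue.
Jessamy's share (£30,000) passes entirely to Gwendolyn.
Imani's share (£30,000) is divided into 4 shares of £7,500: Adaeze, Gita, Quentin, and Uzoma each take £7,500.

Jakob: £165,000; Eamon: £30,000; Gwendolyn: £30,000; Adaeze: £7,500; Gita: £7,500; Quentin: £7,500; Uzoma: £7,500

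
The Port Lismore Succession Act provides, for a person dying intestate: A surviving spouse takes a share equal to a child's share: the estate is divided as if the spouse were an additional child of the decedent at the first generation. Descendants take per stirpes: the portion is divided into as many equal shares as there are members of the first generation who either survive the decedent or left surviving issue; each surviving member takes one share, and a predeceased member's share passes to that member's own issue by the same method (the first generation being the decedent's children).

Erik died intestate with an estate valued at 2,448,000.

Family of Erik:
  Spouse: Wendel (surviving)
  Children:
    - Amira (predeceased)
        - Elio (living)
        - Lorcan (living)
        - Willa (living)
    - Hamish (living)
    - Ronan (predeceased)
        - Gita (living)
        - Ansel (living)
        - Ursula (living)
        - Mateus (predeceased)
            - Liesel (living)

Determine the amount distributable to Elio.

The spouse counts as an additional share at the children's level, so there are 4 primary shares of 612,000. Wendel takes one such share (612,000).
The children's combined portion (1,836,000) is divided into 3 shares of 612,000: Hamish takes 612,000; Amira's 612,000 share passes to Amira's issue; Ronan's 612,000 share passes to Ronan's issue.
Amira's share (612,000) is divided into 3 shares of 204,000: Elio, Lorcan, and Willa each take 204,000.
Ronan's share (612,000) is divided into 4 shares of 153,000: Gita, Ansel, and Ursula each take 153,000; Mateus's 153,000 share passes to Mateus's issue.
Mateus's share (153,000) passes entirely to Liesel.

Elio receives 204,000.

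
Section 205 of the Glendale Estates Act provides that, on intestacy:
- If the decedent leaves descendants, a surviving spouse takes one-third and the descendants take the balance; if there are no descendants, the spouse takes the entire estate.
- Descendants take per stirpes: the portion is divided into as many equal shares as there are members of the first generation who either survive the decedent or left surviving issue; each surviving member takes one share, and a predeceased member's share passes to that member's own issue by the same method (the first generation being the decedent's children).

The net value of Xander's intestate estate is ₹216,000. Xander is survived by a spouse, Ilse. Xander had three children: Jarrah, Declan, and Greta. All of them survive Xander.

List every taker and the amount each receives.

Ilse: ₹72,000; Jarrah: ₹48,000; Declan: ₹48,000; Greta: ₹48,000

Ilse takes one-third of ₹216,000 = ₹72,000. The remaining ₹144,000 passes to the descendants.
The descendants' portion (₹144,000) is divided into 3 shares of ₹48,000: Jarrah, Declan, and Greta each take ₹48,000.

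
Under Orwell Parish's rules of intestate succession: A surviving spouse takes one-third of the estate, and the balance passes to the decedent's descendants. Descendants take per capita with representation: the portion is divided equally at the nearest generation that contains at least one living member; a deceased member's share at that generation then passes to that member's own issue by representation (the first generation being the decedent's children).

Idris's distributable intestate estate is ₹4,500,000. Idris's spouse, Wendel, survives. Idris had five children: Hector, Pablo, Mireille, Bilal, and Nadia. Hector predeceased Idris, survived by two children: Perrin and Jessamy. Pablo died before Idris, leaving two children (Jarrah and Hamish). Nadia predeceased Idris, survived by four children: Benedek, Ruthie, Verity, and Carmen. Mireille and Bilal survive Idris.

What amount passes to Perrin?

Wendel takes one-third of ₹4,500,000 = ₹1,500,000. The remaining ₹3,000,000 passes to the descendants.
The descendants' portion (₹3,000,000) is divided into 5 shares of ₹600,000: Mireille and Bilal each take ₹600,000; Hector's ₹600,000 share passes to Hector's issue; Pablo's ₹600,000 share passes to Pablo's issue; Nadia's ₹600,000 share passes to Nadia's issue.
Hector's share (₹600,000) is divided into 2 shares of ₹300,000: Perrin and Jessamy each take ₹300,000.
Pablo's share (₹600,000) is divided into 2 shares of ₹300,000: Jarrah and Hamish each take ₹300,000.
Nadia's share (₹600,000) is divided into 4 shares of ₹150,000: Benedek, Ruthie, Verity, and Carmen each take ₹150,000.

Perrin receives ₹300,000.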